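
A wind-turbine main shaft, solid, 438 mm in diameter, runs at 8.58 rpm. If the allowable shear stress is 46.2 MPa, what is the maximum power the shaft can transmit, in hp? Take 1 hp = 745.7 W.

918 hp

J = πd⁴/32 = π(0.438)⁴/32 = 3.613×10^-3 m⁴.
T_max = τ_allow·J/r = 4.62×10^7 × 3.613×10^-3 / 0.219 = 762200 N·m.
ω = 2π·8.58/60 = 0.8985 rad/s, so P_max = T_max·ω = 6.849×10^5 W.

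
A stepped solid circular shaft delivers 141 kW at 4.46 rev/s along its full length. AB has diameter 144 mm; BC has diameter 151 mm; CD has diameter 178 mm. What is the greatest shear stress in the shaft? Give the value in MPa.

8.58 MPa

ω = 2π·4.46 = 28.02 rad/s, so T = P/ω = 141×10³ / 28.02 = 5032 N·m.
Under the same torque, τ_max = 16T/(πd³) is largest where d is smallest — segment AB (d = 144 mm).
τ_max = 16·5032/(π·(0.144)³) = 8.582×10^6 Pa.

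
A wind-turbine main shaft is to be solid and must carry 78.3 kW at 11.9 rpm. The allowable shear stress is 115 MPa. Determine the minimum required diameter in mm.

141 mm

ω = 2π·11.9/60 = 1.246 rad/s, so T = P/ω = 78.3×10³ / 1.246 = 62830 N·m.
For a solid shaft τ_max = 16T/(πd³), so d = (16T/(π τ_allow))^(1/3) = (16·62830/(π·1.15×10^8))^(1/3) = 0.1407 m.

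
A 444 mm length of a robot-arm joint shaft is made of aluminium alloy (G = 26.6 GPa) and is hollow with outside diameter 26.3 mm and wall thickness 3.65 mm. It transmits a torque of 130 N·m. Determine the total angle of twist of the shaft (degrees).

3.64°

J = π(d_o⁴ − d_i⁴)/32 = π(0.0263⁴ − 0.0190⁴)/32 = 3.418×10^-8 m⁴.
θ = T·L/(G·J) = 130.0 × 0.444 / (26.6×10⁹ × 3.418×10^-8) = 0.06349 rad.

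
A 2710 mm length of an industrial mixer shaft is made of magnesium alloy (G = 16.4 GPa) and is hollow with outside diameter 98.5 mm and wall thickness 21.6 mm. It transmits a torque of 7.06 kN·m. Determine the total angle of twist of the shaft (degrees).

8.03°

J = π(d_o⁴ − d_i⁴)/32 = π(0.0985⁴ − 0.0553⁴)/32 = 8.323×10^-6 m⁴.
θ = T·L/(G·J) = 7060 × 2.71 / (16.4×10⁹ × 8.323×10^-6) = 0.1402 rad.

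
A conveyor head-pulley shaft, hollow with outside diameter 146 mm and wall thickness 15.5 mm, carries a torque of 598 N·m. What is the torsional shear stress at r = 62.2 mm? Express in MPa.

1.36 MPa

J = π(d_o⁴ − d_i⁴)/32 = π(0.146⁴ − 0.115⁴)/32 = 2.744×10^-5 m⁴.
Shear stress varies linearly with radius: τ = T·r/J = 598.0 × 0.0622 / 2.744×10^-5 = 1.356×10^6 Pa.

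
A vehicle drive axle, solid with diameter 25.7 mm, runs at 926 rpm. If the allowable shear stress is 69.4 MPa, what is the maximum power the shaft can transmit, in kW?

J = πd⁴/32 = π(0.0257)⁴/32 = 4.283×10^-8 m⁴.
T_max = τ_allow·J/r = 6.94×10^7 × 4.283×10^-8 / 0.0129 = 231.3 N·m.
ω = 2π·926/60 = 96.97 rad/s, so P_max = T_max·ω = 2.243×10^4 W.

22.4 kW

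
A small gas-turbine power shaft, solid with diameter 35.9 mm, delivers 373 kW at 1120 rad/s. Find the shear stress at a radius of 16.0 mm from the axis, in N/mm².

ω = 1120 rad/s, so T = P/ω = 373×10³ / 1120 = 333.0 N·m.
J = πd⁴/32 = π(0.0359)⁴/32 = 1.631×10^-7 m⁴.
Shear stress varies linearly with radius: τ = T·r/J = 333.0 × 0.0160 / 1.631×10^-7 = 3.268×10^7 Pa.

32.7 N/mm²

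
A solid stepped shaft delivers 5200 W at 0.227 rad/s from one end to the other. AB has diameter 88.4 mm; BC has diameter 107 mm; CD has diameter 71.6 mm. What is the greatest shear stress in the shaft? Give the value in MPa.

ω = 0.227 rad/s, so T = P/ω = 5200 / 0.2270 = 22910 N·m.
Under the same torque, τ_max = 16T/(πd³) is largest where d is smallest — segment CD (d = 71.6 mm).
τ_max = 16·22910/(π·(0.0716)³) = 3.178×10^8 Pa.

318 MPa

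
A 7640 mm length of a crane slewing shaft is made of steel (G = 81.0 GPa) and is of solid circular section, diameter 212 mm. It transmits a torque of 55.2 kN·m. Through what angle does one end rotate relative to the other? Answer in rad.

J = πd⁴/32 = π(0.212)⁴/32 = 1.983×10^-4 m⁴.
θ = T·L/(G·J) = 55200 × 7.64 / (81.0×10⁹ × 1.983×10^-4) = 0.02625 rad.

0.0263 rad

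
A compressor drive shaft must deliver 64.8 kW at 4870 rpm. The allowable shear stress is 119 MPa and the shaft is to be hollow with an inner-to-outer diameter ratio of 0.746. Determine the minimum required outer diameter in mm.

19.9 mm

ω = 2π·4870/60 = 510.0 rad/s, so T = P/ω = 64.8×10³ / 510.0 = 127.1 N·m.
For a hollow shaft with d_i/d_o = 0.746: τ_max = 16T/(π d_o³ (1−k⁴)), so d_o = [16T/(π τ_allow (1−k⁴))]^(1/3) = [16·127.1/(π·1.19×10^8·0.6903)]^(1/3) = 0.01990 m.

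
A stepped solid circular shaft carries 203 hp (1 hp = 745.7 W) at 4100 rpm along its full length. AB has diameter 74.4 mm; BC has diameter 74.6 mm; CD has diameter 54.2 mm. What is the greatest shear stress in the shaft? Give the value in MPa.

ω = 2π·4100/60 = 429.4 rad/s, so T = P/ω = 203×745.7 / 429.4 = 352.6 N·m.
Under the same torque, τ_max = 16T/(πd³) is largest where d is smallest — segment CD (d = 54.2 mm).
τ_max = 16·352.6/(π·(0.0542)³) = 1.128×10^7 Pa.

11.3 MPa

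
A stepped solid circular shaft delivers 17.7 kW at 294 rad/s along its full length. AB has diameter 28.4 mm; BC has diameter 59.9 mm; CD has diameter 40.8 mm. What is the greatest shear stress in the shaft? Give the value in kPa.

ω = 294 rad/s, so T = P/ω = 17.7×10³ / 294.0 = 60.20 N·m.
Under the same torque, τ_max = 16T/(πd³) is largest where d is smallest — segment AB (d = 28.4 mm).
τ_max = 16·60.20/(π·(0.0284)³) = 1.339×10^7 Pa.

13400 kPa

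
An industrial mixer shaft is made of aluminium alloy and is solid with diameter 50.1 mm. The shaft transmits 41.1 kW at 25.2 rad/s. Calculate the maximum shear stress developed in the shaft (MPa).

66.1 MPa

ω = 25.2 rad/s, so T = P/ω = 41.1×10³ / 25.20 = 1631 N·m.
J = πd⁴/32 = π(0.0501)⁴/32 = 6.185×10^-7 m⁴.
τ_max = T·r/J = 1631 × 0.0250 / 6.185×10^-7 = 6.605×10^7 Pa.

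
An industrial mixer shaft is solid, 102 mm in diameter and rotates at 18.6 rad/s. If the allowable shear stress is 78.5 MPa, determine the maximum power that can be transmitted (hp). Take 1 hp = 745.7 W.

J = πd⁴/32 = π(0.102)⁴/32 = 1.063×10^-5 m⁴.
T_max = τ_allow·J/r = 7.85×10^7 × 1.063×10^-5 / 0.0510 = 16360 N·m.
ω = 18.6 rad/s, so P_max = T_max·ω = 3.042×10^5 W.

408 hp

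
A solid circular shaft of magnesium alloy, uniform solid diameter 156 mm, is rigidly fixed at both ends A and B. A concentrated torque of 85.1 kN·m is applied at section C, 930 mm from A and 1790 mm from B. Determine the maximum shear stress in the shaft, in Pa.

7.51e7 Pa

With uniform GJ and both ends fixed, compatibility θ_AC = θ_CB gives T_A·a = T_B·b, together with T_A + T_B = T₀.
T_A = T₀·b/(a+b) = 85100·1790/2720 = 56000 N·m; T_B = 29100 N·m.
τ in each portion: τ_AC = 7.51×10^7 Pa, τ_CB = 3.90×10^7 Pa; maximum is in AC.
τ_max = T_AC·r/J = 56000·0.0780/5.81×10^-5 = 7.513×10^7 Pa.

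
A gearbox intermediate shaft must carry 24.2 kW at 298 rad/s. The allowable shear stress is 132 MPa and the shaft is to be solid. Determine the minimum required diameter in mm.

ω = 298 rad/s, so T = P/ω = 24.2×10³ / 298.0 = 81.21 N·m.
For a solid shaft τ_max = 16T/(πd³), so d = (16T/(π τ_allow))^(1/3) = (16·81.21/(π·1.32×10^8))^(1/3) = 0.01463 m.

14.6 mm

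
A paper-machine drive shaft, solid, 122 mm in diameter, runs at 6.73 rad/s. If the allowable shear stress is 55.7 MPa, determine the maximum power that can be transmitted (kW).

134 kW

J = πd⁴/32 = π(0.122)⁴/32 = 2.175×10^-5 m⁴.
T_max = τ_allow·J/r = 5.57×10^7 × 2.175×10^-5 / 0.0610 = 19860 N·m.
ω = 6.73 rad/s, so P_max = T_max·ω = 1.337×10^5 W.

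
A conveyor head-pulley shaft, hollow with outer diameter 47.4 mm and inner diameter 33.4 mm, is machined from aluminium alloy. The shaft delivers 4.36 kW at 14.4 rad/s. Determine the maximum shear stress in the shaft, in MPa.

ω = 14.4 rad/s, so T = P/ω = 4.36×10³ / 14.40 = 302.8 N·m.
J = π(d_o⁴ − d_i⁴)/32 = π(0.0474⁴ − 0.0334⁴)/32 = 3.734×10^-7 m⁴.
τ_max = T·r/J = 302.8 × 0.0237 / 3.734×10^-7 = 1.922×10^7 Pa.

19.2 MPa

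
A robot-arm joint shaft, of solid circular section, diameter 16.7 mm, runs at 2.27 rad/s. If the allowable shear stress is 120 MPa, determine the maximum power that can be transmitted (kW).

0.249 kW

J = πd⁴/32 = π(0.0167)⁴/32 = 7.636×10^-9 m⁴.
T_max = τ_allow·J/r = 1.20×10^8 × 7.636×10^-9 / 0.00835 = 109.7 N·m.
ω = 2.27 rad/s, so P_max = T_max·ω = 249.1 W.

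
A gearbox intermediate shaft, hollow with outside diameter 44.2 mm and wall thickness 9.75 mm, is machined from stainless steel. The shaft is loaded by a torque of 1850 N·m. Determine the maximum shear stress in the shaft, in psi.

17500 psi

J = π(d_o⁴ − d_i⁴)/32 = π(0.0442⁴ − 0.0247⁴)/32 = 3.382×10^-7 m⁴.
τ_max = T·r/J = 1850 × 0.0221 / 3.382×10^-7 = 1.209×10^8 Pa.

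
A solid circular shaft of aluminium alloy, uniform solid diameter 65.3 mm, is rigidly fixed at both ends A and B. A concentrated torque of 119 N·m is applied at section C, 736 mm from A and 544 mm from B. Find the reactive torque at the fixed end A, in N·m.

50.6 N·m

With uniform GJ and both ends fixed, compatibility θ_AC = θ_CB gives T_A·a = T_B·b, together with T_A + T_B = T₀.
T_A = T₀·b/(a+b) = 119.0·544/1280 = 50.58 N·m; T_B = 68.42 N·m.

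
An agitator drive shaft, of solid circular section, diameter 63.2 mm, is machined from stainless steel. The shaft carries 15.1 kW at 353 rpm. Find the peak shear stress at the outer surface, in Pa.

8.24e6 Pa

ω = 2π·353/60 = 36.97 rad/s, so T = P/ω = 15.1×10³ / 36.97 = 408.5 N·m.
J = πd⁴/32 = π(0.0632)⁴/32 = 1.566×10^-6 m⁴.
τ_max = T·r/J = 408.5 × 0.0316 / 1.566×10^-6 = 8.241×10^6 Pa.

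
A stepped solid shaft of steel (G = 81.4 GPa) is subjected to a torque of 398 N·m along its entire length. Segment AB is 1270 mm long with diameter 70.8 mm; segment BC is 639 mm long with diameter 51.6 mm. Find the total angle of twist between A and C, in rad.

J_AB = π(0.0708)⁴/32 = 2.47×10^-6 m⁴; J_BC = π(0.0516)⁴/32 = 6.96×10^-7 m⁴.
θ = (T/G)·Σ L_i/J_i = (398.0/81.4×10⁹)·(1.27/2.47×10^-6 + 0.639/6.96×10^-7) = 7.006×10^-3 rad.

0.00701 rad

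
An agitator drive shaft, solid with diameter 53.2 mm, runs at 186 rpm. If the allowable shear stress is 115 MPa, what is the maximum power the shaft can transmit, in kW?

66.2 kW

J = πd⁴/32 = π(0.0532)⁴/32 = 7.864×10^-7 m⁴.
T_max = τ_allow·J/r = 1.15×10^8 × 7.864×10^-7 / 0.0266 = 3400 N·m.
ω = 2π·186/60 = 19.48 rad/s, so P_max = T_max·ω = 6.622×10^4 W.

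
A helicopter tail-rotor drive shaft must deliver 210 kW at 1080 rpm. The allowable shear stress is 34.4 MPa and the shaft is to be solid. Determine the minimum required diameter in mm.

65.0 mm

ω = 2π·1080/60 = 113.1 rad/s, so T = P/ω = 210×10³ / 113.1 = 1857 N·m.
For a solid shaft τ_max = 16T/(πd³), so d = (16T/(π τ_allow))^(1/3) = (16·1857/(π·3.44×10^7))^(1/3) = 0.06502 m.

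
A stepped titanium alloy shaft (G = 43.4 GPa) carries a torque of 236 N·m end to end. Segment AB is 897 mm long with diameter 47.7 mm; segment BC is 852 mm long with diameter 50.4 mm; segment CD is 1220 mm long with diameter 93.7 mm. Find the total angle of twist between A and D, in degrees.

J_AB = π(0.0477)⁴/32 = 5.08×10^-7 m⁴; J_BC = π(0.0504)⁴/32 = 6.33×10^-7 m⁴; J_CD = π(0.0937)⁴/32 = 7.57×10^-6 m⁴.
θ = (T/G)·Σ L_i/J_i = (236.0/43.4×10⁹)·(0.897/5.08×10^-7 + 0.852/6.33×10^-7 + 1.22/7.57×10^-6) = 0.01779 rad.

1.02°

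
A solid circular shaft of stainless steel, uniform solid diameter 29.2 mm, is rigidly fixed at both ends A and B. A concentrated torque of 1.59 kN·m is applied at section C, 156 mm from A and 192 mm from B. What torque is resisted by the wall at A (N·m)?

877 N·m

With uniform GJ and both ends fixed, compatibility θ_AC = θ_CB gives T_A·a = T_B·b, together with T_A + T_B = T₀.
T_A = T₀·b/(a+b) = 1590·192/348.0 = 877.2 N·m; T_B = 712.8 N·m.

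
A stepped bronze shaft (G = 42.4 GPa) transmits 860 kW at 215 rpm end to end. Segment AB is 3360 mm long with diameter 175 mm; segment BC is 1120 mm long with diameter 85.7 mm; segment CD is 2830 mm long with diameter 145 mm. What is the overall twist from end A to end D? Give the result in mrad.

ω = 2π·215/60 = 22.51 rad/s, so T = P/ω = 860×10³ / 22.51 = 38200 N·m.
J_AB = π(0.175)⁴/32 = 9.21×10^-5 m⁴; J_BC = π(0.0857)⁴/32 = 5.30×10^-6 m⁴; J_CD = π(0.145)⁴/32 = 4.34×10^-5 m⁴.
θ = (T/G)·Σ L_i/J_i = (38200/42.4×10⁹)·(3.36/9.21×10^-5 + 1.12/5.30×10^-6 + 2.83/4.34×10^-5) = 0.2821 rad.

282 mrad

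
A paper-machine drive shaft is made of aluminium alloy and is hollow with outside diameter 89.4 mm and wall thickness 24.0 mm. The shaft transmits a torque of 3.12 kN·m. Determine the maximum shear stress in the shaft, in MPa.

J = π(d_o⁴ − d_i⁴)/32 = π(0.0894⁴ − 0.0414⁴)/32 = 5.983×10^-6 m⁴.
τ_max = T·r/J = 3120 × 0.0447 / 5.983×10^-6 = 2.331×10^7 Pa.

23.3 MPa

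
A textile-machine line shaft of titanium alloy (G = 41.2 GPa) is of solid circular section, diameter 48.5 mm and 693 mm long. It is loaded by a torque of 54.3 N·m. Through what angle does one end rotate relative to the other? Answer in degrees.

J = πd⁴/32 = π(0.0485)⁴/32 = 5.432×10^-7 m⁴.
θ = T·L/(G·J) = 54.30 × 0.693 / (41.2×10⁹ × 5.432×10^-7) = 1.681×10^-3 rad.

0.0963°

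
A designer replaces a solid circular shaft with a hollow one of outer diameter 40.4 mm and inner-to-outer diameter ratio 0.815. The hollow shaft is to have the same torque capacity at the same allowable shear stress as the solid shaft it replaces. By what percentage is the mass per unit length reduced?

50.5 %

Equal τ_max and T ⇒ the solid shaft needs d_s³ = d_o³(1−k⁴), so d_s = 40.4·(1−0.815⁴)^(1/3) = 33.28 mm.
Area ratio A_h/A_s = d_o²(1−k²)/d_s² = (1−k²)/(1−k⁴)^(2/3) = 0.4949.
Mass saving = 1 − 0.4949 = 50.5 %.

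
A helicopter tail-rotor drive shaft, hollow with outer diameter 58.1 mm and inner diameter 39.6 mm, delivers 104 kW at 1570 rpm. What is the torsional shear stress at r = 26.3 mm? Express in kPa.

ω = 2π·1570/60 = 164.4 rad/s, so T = P/ω = 104×10³ / 164.4 = 632.6 N·m.
J = π(d_o⁴ − d_i⁴)/32 = π(0.0581⁴ − 0.0396⁴)/32 = 8.773×10^-7 m⁴.
Shear stress varies linearly with radius: τ = T·r/J = 632.6 × 0.0263 / 8.773×10^-7 = 1.896×10^7 Pa.

19000 kPa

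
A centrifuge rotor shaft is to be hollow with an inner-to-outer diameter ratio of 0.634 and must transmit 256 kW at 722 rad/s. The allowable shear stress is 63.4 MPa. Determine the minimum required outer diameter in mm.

32.4 mm

ω = 722 rad/s, so T = P/ω = 256×10³ / 722.0 = 354.6 N·m.
For a hollow shaft with d_i/d_o = 0.634: τ_max = 16T/(π d_o³ (1−k⁴)), so d_o = [16T/(π τ_allow (1−k⁴))]^(1/3) = [16·354.6/(π·6.34×10^7·0.8384)]^(1/3) = 0.03239 m.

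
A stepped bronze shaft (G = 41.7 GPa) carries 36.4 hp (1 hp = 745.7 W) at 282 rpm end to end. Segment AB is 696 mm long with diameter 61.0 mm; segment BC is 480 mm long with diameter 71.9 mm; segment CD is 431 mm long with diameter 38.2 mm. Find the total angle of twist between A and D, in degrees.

3.48°

ω = 2π·282/60 = 29.53 rad/s, so T = P/ω = 36.4×745.7 / 29.53 = 919.2 N·m.
J_AB = π(0.0610)⁴/32 = 1.36×10^-6 m⁴; J_BC = π(0.0719)⁴/32 = 2.62×10^-6 m⁴; J_CD = π(0.0382)⁴/32 = 2.09×10^-7 m⁴.
θ = (T/G)·Σ L_i/J_i = (919.2/41.7×10⁹)·(0.696/1.36×10^-6 + 0.480/2.62×10^-6 + 0.431/2.09×10^-7) = 0.06076 rad.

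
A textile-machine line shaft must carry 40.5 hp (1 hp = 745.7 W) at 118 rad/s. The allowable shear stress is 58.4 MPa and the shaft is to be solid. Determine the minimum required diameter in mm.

28.2 mm

ω = 118 rad/s, so T = P/ω = 40.5×745.7 / 118.0 = 255.9 N·m.
For a solid shaft τ_max = 16T/(πd³), so d = (16T/(π τ_allow))^(1/3) = (16·255.9/(π·5.84×10^7))^(1/3) = 0.02816 m.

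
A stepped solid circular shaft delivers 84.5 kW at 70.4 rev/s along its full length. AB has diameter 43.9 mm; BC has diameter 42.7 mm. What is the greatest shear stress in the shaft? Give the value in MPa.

12.5 MPa

ω = 2π·70.4 = 442.3 rad/s, so T = P/ω = 84.5×10³ / 442.3 = 191.0 N·m.
Under the same torque, τ_max = 16T/(πd³) is largest where d is smallest — segment BC (d = 42.7 mm).
τ_max = 16·191.0/(π·(0.0427)³) = 1.250×10^7 Pa.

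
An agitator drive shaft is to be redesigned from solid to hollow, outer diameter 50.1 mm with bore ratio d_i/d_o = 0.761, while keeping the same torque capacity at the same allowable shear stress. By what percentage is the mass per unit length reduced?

Equal τ_max and T ⇒ the solid shaft needs d_s³ = d_o³(1−k⁴), so d_s = 50.1·(1−0.761⁴)^(1/3) = 43.72 mm.
Area ratio A_h/A_s = d_o²(1−k²)/d_s² = (1−k²)/(1−k⁴)^(2/3) = 0.5526.
Mass saving = 1 − 0.5526 = 44.7 %.

44.7 %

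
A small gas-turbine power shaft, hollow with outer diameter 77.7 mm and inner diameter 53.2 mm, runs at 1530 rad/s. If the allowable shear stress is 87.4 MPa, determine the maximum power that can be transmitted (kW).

J = π(d_o⁴ − d_i⁴)/32 = π(0.0777⁴ − 0.0532⁴)/32 = 2.792×10^-6 m⁴.
T_max = τ_allow·J/r = 8.74×10^7 × 2.792×10^-6 / 0.0389 = 6281 N·m.
ω = 1530 rad/s, so P_max = T_max·ω = 9.610×10^6 W.

9610 kW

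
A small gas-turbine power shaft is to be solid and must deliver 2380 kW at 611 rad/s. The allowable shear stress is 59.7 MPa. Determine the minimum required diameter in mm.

ω = 611 rad/s, so T = P/ω = 2380×10³ / 611.0 = 3895 N·m.
For a solid shaft τ_max = 16T/(πd³), so d = (16T/(π τ_allow))^(1/3) = (16·3895/(π·5.97×10^7))^(1/3) = 0.06926 m.

69.3 mm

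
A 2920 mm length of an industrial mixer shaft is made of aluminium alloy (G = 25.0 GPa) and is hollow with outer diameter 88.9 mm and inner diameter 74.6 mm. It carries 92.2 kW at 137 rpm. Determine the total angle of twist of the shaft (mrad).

ω = 2π·137/60 = 14.35 rad/s, so T = P/ω = 92.2×10³ / 14.35 = 6427 N·m.
J = π(d_o⁴ − d_i⁴)/32 = π(0.0889⁴ − 0.0746⁴)/32 = 3.091×10^-6 m⁴.
θ = T·L/(G·J) = 6427 × 2.92 / (25.0×10⁹ × 3.091×10^-6) = 0.2428 rad.

243 mrad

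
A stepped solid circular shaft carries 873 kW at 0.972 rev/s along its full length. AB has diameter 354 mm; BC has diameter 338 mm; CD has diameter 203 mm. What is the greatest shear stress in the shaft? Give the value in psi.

ω = 2π·0.972 = 6.107 rad/s, so T = P/ω = 873×10³ / 6.107 = 142900 N·m.
Under the same torque, τ_max = 16T/(πd³) is largest where d is smallest — segment CD (d = 203 mm).
τ_max = 16·142900/(π·(0.203)³) = 8.703×10^7 Pa.

12600 psi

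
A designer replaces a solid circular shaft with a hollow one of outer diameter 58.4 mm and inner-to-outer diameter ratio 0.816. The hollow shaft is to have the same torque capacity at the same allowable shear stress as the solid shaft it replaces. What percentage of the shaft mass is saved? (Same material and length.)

Equal τ_max and T ⇒ the solid shaft needs d_s³ = d_o³(1−k⁴), so d_s = 58.4·(1−0.816⁴)^(1/3) = 48.04 mm.
Area ratio A_h/A_s = d_o²(1−k²)/d_s² = (1−k²)/(1−k⁴)^(2/3) = 0.4938.
Mass saving = 1 − 0.4938 = 50.6 %.

50.6 %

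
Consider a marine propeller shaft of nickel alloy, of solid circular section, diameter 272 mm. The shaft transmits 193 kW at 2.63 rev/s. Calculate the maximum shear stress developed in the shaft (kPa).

ω = 2π·2.63 = 16.52 rad/s, so T = P/ω = 193×10³ / 16.52 = 11680 N·m.
J = πd⁴/32 = π(0.272)⁴/32 = 5.374×10^-4 m⁴.
τ_max = T·r/J = 11680 × 0.136 / 5.374×10^-4 = 2.956×10^6 Pa.

2960 kPa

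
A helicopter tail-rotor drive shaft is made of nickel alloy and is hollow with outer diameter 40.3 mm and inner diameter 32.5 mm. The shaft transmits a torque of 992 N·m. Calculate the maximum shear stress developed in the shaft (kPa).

134000 kPa

J = π(d_o⁴ − d_i⁴)/32 = π(0.0403⁴ − 0.0325⁴)/32 = 1.494×10^-7 m⁴.
τ_max = T·r/J = 992.0 × 0.0201 / 1.494×10^-7 = 1.338×10^8 Pa.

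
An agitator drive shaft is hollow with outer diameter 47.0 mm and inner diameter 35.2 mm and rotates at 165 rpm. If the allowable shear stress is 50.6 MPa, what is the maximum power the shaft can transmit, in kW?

J = π(d_o⁴ − d_i⁴)/32 = π(0.0470⁴ − 0.0352⁴)/32 = 3.283×10^-7 m⁴.
T_max = τ_allow·J/r = 5.06×10^7 × 3.283×10^-7 / 0.0235 = 707.0 N·m.
ω = 2π·165/60 = 17.28 rad/s, so P_max = T_max·ω = 1.222×10^4 W.

12.2 kW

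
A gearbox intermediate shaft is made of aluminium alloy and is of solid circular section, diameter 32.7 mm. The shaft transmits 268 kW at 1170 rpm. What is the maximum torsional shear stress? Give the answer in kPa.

ω = 2π·1170/60 = 122.5 rad/s, so T = P/ω = 268×10³ / 122.5 = 2187 N·m.
J = πd⁴/32 = π(0.0327)⁴/32 = 1.123×10^-7 m⁴.
τ_max = T·r/J = 2187 × 0.0163 / 1.123×10^-7 = 3.186×10^8 Pa.

319000 kPa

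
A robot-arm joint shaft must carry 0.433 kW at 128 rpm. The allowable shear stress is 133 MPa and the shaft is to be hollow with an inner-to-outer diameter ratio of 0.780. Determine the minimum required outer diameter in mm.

12.5 mm

ω = 2π·128/60 = 13.40 rad/s, so T = P/ω = 0.433×10³ / 13.40 = 32.30 N·m.
For a hollow shaft with d_i/d_o = 0.780: τ_max = 16T/(π d_o³ (1−k⁴)), so d_o = [16T/(π τ_allow (1−k⁴))]^(1/3) = [16·32.30/(π·1.33×10^8·0.6298)]^(1/3) = 0.01252 m.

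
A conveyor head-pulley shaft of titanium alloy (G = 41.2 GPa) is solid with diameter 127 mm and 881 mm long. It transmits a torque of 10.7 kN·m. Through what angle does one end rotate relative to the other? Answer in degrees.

J = πd⁴/32 = π(0.127)⁴/32 = 2.554×10^-5 m⁴.
θ = T·L/(G·J) = 10700 × 0.881 / (41.2×10⁹ × 2.554×10^-5) = 8.959×10^-3 rad.

0.513°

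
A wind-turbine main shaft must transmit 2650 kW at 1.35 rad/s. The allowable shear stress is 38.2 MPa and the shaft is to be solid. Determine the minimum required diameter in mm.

ω = 1.35 rad/s, so T = P/ω = 2650×10³ / 1.350 = 1.963e6 N·m.
For a solid shaft τ_max = 16T/(πd³), so d = (16T/(π τ_allow))^(1/3) = (16·1.963e6/(π·3.82×10^7))^(1/3) = 0.6396 m.

640 mm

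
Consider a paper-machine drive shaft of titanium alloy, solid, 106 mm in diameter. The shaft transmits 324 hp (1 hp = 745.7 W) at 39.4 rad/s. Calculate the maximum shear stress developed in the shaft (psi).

3800 psi

ω = 39.4 rad/s, so T = P/ω = 324×745.7 / 39.40 = 6132 N·m.
J = πd⁴/32 = π(0.106)⁴/32 = 1.239×10^-5 m⁴.
τ_max = T·r/J = 6132 × 0.0530 / 1.239×10^-5 = 2.622×10^7 Pa.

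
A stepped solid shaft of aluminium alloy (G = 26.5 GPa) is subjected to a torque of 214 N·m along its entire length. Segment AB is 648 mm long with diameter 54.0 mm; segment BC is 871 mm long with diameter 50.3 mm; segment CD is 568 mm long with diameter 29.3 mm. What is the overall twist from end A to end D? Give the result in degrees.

J_AB = π(0.0540)⁴/32 = 8.35×10^-7 m⁴; J_BC = π(0.0503)⁴/32 = 6.28×10^-7 m⁴; J_CD = π(0.0293)⁴/32 = 7.24×10^-8 m⁴.
θ = (T/G)·Σ L_i/J_i = (214.0/26.5×10⁹)·(0.648/8.35×10^-7 + 0.871/6.28×10^-7 + 0.568/7.24×10^-8) = 0.08085 rad.

4.63°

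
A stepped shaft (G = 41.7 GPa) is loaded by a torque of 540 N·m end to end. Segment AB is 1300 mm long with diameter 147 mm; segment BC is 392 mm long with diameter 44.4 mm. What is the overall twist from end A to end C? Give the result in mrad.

13.7 mrad

J_AB = π(0.147)⁴/32 = 4.58×10^-5 m⁴; J_BC = π(0.0444)⁴/32 = 3.82×10^-7 m⁴.
θ = (T/G)·Σ L_i/J_i = (540.0/41.7×10⁹)·(1.30/4.58×10^-5 + 0.392/3.82×10^-7) = 0.01367 rad.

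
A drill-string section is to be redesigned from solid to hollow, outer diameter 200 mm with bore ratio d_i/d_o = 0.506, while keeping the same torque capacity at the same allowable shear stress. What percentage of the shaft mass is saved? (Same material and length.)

Equal τ_max and T ⇒ the solid shaft needs d_s³ = d_o³(1−k⁴), so d_s = 200·(1−0.506⁴)^(1/3) = 195.5 mm.
Area ratio A_h/A_s = d_o²(1−k²)/d_s² = (1−k²)/(1−k⁴)^(2/3) = 0.7784.
Mass saving = 1 − 0.7784 = 22.2 %.

22.2 %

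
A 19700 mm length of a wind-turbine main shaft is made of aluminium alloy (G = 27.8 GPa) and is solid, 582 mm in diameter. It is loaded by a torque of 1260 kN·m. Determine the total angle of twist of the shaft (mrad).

J = πd⁴/32 = π(0.582)⁴/32 = 0.01126 m⁴.
θ = T·L/(G·J) = 1.260e6 × 19.7 / (27.8×10⁹ × 0.01126) = 0.07927 rad.

79.3 mrad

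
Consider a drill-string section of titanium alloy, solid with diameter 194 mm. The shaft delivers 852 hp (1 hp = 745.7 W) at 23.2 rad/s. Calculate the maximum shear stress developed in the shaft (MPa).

ω = 23.2 rad/s, so T = P/ω = 852×745.7 / 23.20 = 27390 N·m.
J = πd⁴/32 = π(0.194)⁴/32 = 1.391×10^-4 m⁴.
τ_max = T·r/J = 27390 × 0.0970 / 1.391×10^-4 = 1.910×10^7 Pa.

19.1 MPa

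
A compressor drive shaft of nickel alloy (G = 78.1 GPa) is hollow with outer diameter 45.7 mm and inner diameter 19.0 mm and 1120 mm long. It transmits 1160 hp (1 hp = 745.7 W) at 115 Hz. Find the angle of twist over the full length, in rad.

0.0413 rad

ω = 2π·115 = 722.6 rad/s, so T = P/ω = 1160×745.7 / 722.6 = 1197 N·m.
J = π(d_o⁴ − d_i⁴)/32 = π(0.0457⁴ − 0.0190⁴)/32 = 4.154×10^-7 m⁴.
θ = T·L/(G·J) = 1197 × 1.12 / (78.1×10⁹ × 4.154×10^-7) = 0.04133 rad.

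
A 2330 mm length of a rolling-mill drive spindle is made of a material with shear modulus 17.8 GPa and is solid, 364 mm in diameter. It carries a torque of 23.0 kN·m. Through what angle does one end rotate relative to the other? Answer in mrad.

1.75 mrad

J = πd⁴/32 = π(0.364)⁴/32 = 1.723×10^-3 m⁴.
θ = T·L/(G·J) = 23000 × 2.33 / (17.8×10⁹ × 1.723×10^-3) = 1.747×10^-3 rad.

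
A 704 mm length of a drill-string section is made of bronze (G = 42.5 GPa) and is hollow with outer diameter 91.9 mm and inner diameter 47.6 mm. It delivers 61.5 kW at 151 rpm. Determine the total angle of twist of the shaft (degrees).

ω = 2π·151/60 = 15.81 rad/s, so T = P/ω = 61.5×10³ / 15.81 = 3889 N·m.
J = π(d_o⁴ − d_i⁴)/32 = π(0.0919⁴ − 0.0476⁴)/32 = 6.499×10^-6 m⁴.
θ = T·L/(G·J) = 3889 × 0.704 / (42.5×10⁹ × 6.499×10^-6) = 9.914×10^-3 rad.

0.568°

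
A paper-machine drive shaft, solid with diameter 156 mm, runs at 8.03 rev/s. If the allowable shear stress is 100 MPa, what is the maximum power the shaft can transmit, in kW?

3760 kW

J = πd⁴/32 = π(0.156)⁴/32 = 5.814×10^-5 m⁴.
T_max = τ_allow·J/r = 1.00×10^8 × 5.814×10^-5 / 0.0780 = 74540 N·m.
ω = 2π·8.03 = 50.45 rad/s, so P_max = T_max·ω = 3.761×10^6 W.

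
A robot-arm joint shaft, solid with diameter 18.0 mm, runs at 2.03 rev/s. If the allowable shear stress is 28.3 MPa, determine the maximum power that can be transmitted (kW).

0.413 kW

J = πd⁴/32 = π(0.0180)⁴/32 = 1.031×10^-8 m⁴.
T_max = τ_allow·J/r = 2.83×10^7 × 1.031×10^-8 / 0.00900 = 32.41 N·m.
ω = 2π·2.03 = 12.75 rad/s, so P_max = T_max·ω = 413.3 W.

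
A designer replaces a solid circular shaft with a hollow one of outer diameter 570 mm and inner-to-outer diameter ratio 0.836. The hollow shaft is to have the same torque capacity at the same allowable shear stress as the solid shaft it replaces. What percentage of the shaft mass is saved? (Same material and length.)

52.9 %

Equal τ_max and T ⇒ the solid shaft needs d_s³ = d_o³(1−k⁴), so d_s = 570·(1−0.836⁴)^(1/3) = 455.9 mm.
Area ratio A_h/A_s = d_o²(1−k²)/d_s² = (1−k²)/(1−k⁴)^(2/3) = 0.4708.
Mass saving = 1 − 0.4708 = 52.9 %.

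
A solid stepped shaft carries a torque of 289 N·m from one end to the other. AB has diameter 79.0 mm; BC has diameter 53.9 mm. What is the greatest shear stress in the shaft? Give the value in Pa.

9.40e6 Pa

Under the same torque, τ_max = 16T/(πd³) is largest where d is smallest — segment BC (d = 53.9 mm).
τ_max = 16·289.0/(π·(0.0539)³) = 9.399×10^6 Pa.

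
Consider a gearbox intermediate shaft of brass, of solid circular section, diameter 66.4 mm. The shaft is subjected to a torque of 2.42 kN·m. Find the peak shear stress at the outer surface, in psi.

J = πd⁴/32 = π(0.0664)⁴/32 = 1.908×10^-6 m⁴.
τ_max = T·r/J = 2420 × 0.0332 / 1.908×10^-6 = 4.210×10^7 Pa.

6110 psi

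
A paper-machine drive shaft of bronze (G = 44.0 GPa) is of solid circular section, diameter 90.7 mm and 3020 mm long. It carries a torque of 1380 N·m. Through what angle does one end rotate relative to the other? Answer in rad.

J = πd⁴/32 = π(0.0907)⁴/32 = 6.644×10^-6 m⁴.
θ = T·L/(G·J) = 1380 × 3.02 / (44.0×10⁹ × 6.644×10^-6) = 0.01426 rad.

0.0143 rad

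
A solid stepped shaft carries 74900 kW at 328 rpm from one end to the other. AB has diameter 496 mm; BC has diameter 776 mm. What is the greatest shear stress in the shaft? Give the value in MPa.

ω = 2π·328/60 = 34.35 rad/s, so T = P/ω = 74900×10³ / 34.35 = 2.181e6 N·m.
Under the same torque, τ_max = 16T/(πd³) is largest where d is smallest — segment AB (d = 496 mm).
τ_max = 16·2.181e6/(π·(0.496)³) = 9.101×10^7 Pa.

91.0 MPa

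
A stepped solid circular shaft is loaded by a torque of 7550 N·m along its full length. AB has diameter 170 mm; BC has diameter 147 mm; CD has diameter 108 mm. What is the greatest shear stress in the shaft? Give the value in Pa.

3.05e7 Pa

Under the same torque, τ_max = 16T/(πd³) is largest where d is smallest — segment CD (d = 108 mm).
τ_max = 16·7550/(π·(0.108)³) = 3.052×10^7 Pa.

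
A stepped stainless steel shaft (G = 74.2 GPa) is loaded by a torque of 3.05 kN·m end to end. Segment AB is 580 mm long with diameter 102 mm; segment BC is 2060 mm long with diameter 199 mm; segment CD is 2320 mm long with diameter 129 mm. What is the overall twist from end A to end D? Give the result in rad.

0.00630 rad

J_AB = π(0.102)⁴/32 = 1.06×10^-5 m⁴; J_BC = π(0.199)⁴/32 = 1.54×10^-4 m⁴; J_CD = π(0.129)⁴/32 = 2.72×10^-5 m⁴.
θ = (T/G)·Σ L_i/J_i = (3050/74.2×10⁹)·(0.580/1.06×10^-5 + 2.06/1.54×10^-4 + 2.32/2.72×10^-5) = 6.301×10^-3 rad.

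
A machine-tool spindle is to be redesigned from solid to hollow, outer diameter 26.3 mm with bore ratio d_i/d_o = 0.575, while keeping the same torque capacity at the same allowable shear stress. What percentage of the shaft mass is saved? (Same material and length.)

Equal τ_max and T ⇒ the solid shaft needs d_s³ = d_o³(1−k⁴), so d_s = 26.3·(1−0.575⁴)^(1/3) = 25.30 mm.
Area ratio A_h/A_s = d_o²(1−k²)/d_s² = (1−k²)/(1−k⁴)^(2/3) = 0.7231.
Mass saving = 1 − 0.7231 = 27.7 %.

27.7 %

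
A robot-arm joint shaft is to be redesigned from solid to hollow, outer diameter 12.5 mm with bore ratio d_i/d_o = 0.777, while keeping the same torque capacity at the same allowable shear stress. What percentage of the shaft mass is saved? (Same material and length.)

Equal τ_max and T ⇒ the solid shaft needs d_s³ = d_o³(1−k⁴), so d_s = 12.5·(1−0.777⁴)^(1/3) = 10.75 mm.
Area ratio A_h/A_s = d_o²(1−k²)/d_s² = (1−k²)/(1−k⁴)^(2/3) = 0.5361.
Mass saving = 1 − 0.5361 = 46.4 %.

46.4 %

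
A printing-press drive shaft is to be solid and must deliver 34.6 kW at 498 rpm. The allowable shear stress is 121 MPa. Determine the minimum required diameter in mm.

30.3 mm

ω = 2π·498/60 = 52.15 rad/s, so T = P/ω = 34.6×10³ / 52.15 = 663.5 N·m.
For a solid shaft τ_max = 16T/(πd³), so d = (16T/(π τ_allow))^(1/3) = (16·663.5/(π·1.21×10^8))^(1/3) = 0.03034 m.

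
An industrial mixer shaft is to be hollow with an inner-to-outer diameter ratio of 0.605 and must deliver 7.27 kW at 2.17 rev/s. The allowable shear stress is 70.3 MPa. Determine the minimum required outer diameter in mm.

35.5 mm

ω = 2π·2.17 = 13.63 rad/s, so T = P/ω = 7.27×10³ / 13.63 = 533.2 N·m.
For a hollow shaft with d_i/d_o = 0.605: τ_max = 16T/(π d_o³ (1−k⁴)), so d_o = [16T/(π τ_allow (1−k⁴))]^(1/3) = [16·533.2/(π·7.03×10^7·0.8660)]^(1/3) = 0.03546 m.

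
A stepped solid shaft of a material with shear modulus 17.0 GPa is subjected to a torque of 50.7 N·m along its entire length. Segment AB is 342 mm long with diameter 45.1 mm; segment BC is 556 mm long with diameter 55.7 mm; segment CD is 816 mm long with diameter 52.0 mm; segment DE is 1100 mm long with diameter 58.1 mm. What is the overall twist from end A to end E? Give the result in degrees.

0.607°

J_AB = π(0.0451)⁴/32 = 4.06×10^-7 m⁴; J_BC = π(0.0557)⁴/32 = 9.45×10^-7 m⁴; J_CD = π(0.0520)⁴/32 = 7.18×10^-7 m⁴; J_DE = π(0.0581)⁴/32 = 1.12×10^-6 m⁴.
θ = (T/G)·Σ L_i/J_i = (50.70/17.0×10⁹)·(0.342/4.06×10^-7 + 0.556/9.45×10^-7 + 0.816/7.18×10^-7 + 1.10/1.12×10^-6) = 0.01059 rad.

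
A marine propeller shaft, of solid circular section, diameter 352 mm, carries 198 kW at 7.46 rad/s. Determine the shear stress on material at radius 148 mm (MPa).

ω = 7.46 rad/s, so T = P/ω = 198×10³ / 7.460 = 26540 N·m.
J = πd⁴/32 = π(0.352)⁴/32 = 1.507×10^-3 m⁴.
Shear stress varies linearly with radius: τ = T·r/J = 26540 × 0.148 / 1.507×10^-3 = 2.606×10^6 Pa.

2.61 MPa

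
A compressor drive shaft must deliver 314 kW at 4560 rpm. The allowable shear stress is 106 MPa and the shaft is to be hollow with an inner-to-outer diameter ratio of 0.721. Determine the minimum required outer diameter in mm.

ω = 2π·4560/60 = 477.5 rad/s, so T = P/ω = 314×10³ / 477.5 = 657.6 N·m.
For a hollow shaft with d_i/d_o = 0.721: τ_max = 16T/(π d_o³ (1−k⁴)), so d_o = [16T/(π τ_allow (1−k⁴))]^(1/3) = [16·657.6/(π·1.06×10^8·0.7298)]^(1/3) = 0.03511 m.

35.1 mm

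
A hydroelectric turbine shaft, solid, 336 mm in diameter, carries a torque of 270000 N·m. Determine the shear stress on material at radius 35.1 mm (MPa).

7.57 MPa

J = πd⁴/32 = π(0.336)⁴/32 = 1.251×10^-3 m⁴.
Shear stress varies linearly with radius: τ = T·r/J = 270000 × 0.0351 / 1.251×10^-3 = 7.574×10^6 Pa.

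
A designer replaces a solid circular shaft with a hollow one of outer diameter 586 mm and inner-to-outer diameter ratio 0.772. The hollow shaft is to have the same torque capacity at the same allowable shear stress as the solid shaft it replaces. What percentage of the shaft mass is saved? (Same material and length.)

45.9 %

Equal τ_max and T ⇒ the solid shaft needs d_s³ = d_o³(1−k⁴), so d_s = 586·(1−0.772⁴)^(1/3) = 506.3 mm.
Area ratio A_h/A_s = d_o²(1−k²)/d_s² = (1−k²)/(1−k⁴)^(2/3) = 0.5413.
Mass saving = 1 − 0.5413 = 45.9 %.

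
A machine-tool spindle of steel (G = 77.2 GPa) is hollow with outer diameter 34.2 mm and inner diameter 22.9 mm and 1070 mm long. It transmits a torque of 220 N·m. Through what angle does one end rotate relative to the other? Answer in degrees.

1.63°

J = π(d_o⁴ − d_i⁴)/32 = π(0.0342⁴ − 0.0229⁴)/32 = 1.073×10^-7 m⁴.
θ = T·L/(G·J) = 220.0 × 1.07 / (77.2×10⁹ × 1.073×10^-7) = 0.02842 rad.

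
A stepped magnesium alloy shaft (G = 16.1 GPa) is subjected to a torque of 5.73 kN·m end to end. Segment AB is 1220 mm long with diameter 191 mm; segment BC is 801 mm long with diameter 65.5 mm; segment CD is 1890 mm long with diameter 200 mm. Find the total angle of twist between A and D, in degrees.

9.47°

J_AB = π(0.191)⁴/32 = 1.31×10^-4 m⁴; J_BC = π(0.0655)⁴/32 = 1.81×10^-6 m⁴; J_CD = π(0.200)⁴/32 = 1.57×10^-4 m⁴.
θ = (T/G)·Σ L_i/J_i = (5730/16.1×10⁹)·(1.22/1.31×10^-4 + 0.801/1.81×10^-6 + 1.89/1.57×10^-4) = 0.1654 rad.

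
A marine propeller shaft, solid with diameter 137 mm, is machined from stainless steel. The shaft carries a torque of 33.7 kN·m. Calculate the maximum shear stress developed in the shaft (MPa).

J = πd⁴/32 = π(0.137)⁴/32 = 3.458×10^-5 m⁴.
τ_max = T·r/J = 33700 × 0.0685 / 3.458×10^-5 = 6.675×10^7 Pa.

66.7 MPa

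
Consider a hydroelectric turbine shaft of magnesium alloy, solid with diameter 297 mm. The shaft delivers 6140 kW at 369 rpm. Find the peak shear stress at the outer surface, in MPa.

30.9 MPa

ω = 2π·369/60 = 38.64 rad/s, so T = P/ω = 6140×10³ / 38.64 = 158900 N·m.
J = πd⁴/32 = π(0.297)⁴/32 = 7.639×10^-4 m⁴.
τ_max = T·r/J = 158900 × 0.148 / 7.639×10^-4 = 3.089×10^7 Pa.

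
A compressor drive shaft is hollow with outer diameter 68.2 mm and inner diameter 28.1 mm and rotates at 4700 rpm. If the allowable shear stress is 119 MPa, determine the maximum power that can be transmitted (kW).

J = π(d_o⁴ − d_i⁴)/32 = π(0.0682⁴ − 0.0281⁴)/32 = 2.063×10^-6 m⁴.
T_max = τ_allow·J/r = 1.19×10^8 × 2.063×10^-6 / 0.0341 = 7198 N·m.
ω = 2π·4700/60 = 492.2 rad/s, so P_max = T_max·ω = 3.543×10^6 W.

3540 kW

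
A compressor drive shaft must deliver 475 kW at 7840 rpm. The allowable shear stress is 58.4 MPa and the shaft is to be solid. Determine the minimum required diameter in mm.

ω = 2π·7840/60 = 821.0 rad/s, so T = P/ω = 475×10³ / 821.0 = 578.6 N·m.
For a solid shaft τ_max = 16T/(πd³), so d = (16T/(π τ_allow))^(1/3) = (16·578.6/(π·5.84×10^7))^(1/3) = 0.03695 m.

37.0 mm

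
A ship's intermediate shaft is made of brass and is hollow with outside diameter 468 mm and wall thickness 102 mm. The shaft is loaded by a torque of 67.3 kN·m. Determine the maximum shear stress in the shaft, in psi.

J = π(d_o⁴ − d_i⁴)/32 = π(0.468⁴ − 0.264⁴)/32 = 4.233×10^-3 m⁴.
τ_max = T·r/J = 67300 × 0.234 / 4.233×10^-3 = 3.721×10^6 Pa.

540 psi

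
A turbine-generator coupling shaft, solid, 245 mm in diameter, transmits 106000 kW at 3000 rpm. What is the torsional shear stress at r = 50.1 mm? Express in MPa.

47.8 MPa

ω = 2π·3000/60 = 314.2 rad/s, so T = P/ω = 106000×10³ / 314.2 = 337400 N·m.
J = πd⁴/32 = π(0.245)⁴/32 = 3.537×10^-4 m⁴.
Shear stress varies linearly with radius: τ = T·r/J = 337400 × 0.0501 / 3.537×10^-4 = 4.779×10^7 Pa.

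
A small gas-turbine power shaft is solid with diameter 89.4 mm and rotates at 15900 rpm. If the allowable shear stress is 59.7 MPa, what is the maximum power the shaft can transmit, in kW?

J = πd⁴/32 = π(0.0894)⁴/32 = 6.271×10^-6 m⁴.
T_max = τ_allow·J/r = 5.97×10^7 × 6.271×10^-6 / 0.0447 = 8376 N·m.
ω = 2π·15900/60 = 1665 rad/s, so P_max = T_max·ω = 1.395×10^7 W.

13900 kW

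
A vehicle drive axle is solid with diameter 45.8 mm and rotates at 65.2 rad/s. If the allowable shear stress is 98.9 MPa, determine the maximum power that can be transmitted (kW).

122 kW

J = πd⁴/32 = π(0.0458)⁴/32 = 4.320×10^-7 m⁴.
T_max = τ_allow·J/r = 9.89×10^7 × 4.320×10^-7 / 0.0229 = 1866 N·m.
ω = 65.2 rad/s, so P_max = T_max·ω = 1.216×10^5 W.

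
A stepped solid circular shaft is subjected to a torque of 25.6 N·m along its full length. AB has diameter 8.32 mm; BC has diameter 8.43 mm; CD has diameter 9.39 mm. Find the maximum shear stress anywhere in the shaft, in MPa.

226 MPa

Under the same torque, τ_max = 16T/(πd³) is largest where d is smallest — segment AB (d = 8.32 mm).
τ_max = 16·25.60/(π·(0.00832)³) = 2.264×10^8 Pa.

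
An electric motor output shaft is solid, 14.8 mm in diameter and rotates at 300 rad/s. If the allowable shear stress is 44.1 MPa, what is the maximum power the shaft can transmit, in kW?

8.42 kW

J = πd⁴/32 = π(0.0148)⁴/32 = 4.710×10^-9 m⁴.
T_max = τ_allow·J/r = 4.41×10^7 × 4.710×10^-9 / 0.00740 = 28.07 N·m.
ω = 300 rad/s, so P_max = T_max·ω = 8421 W.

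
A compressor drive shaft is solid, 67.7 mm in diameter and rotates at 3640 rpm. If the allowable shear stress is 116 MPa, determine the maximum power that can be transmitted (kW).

2690 kW

J = πd⁴/32 = π(0.0677)⁴/32 = 2.062×10^-6 m⁴.
T_max = τ_allow·J/r = 1.16×10^8 × 2.062×10^-6 / 0.0338 = 7067 N·m.
ω = 2π·3640/60 = 381.2 rad/s, so P_max = T_max·ω = 2.694×10^6 W.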